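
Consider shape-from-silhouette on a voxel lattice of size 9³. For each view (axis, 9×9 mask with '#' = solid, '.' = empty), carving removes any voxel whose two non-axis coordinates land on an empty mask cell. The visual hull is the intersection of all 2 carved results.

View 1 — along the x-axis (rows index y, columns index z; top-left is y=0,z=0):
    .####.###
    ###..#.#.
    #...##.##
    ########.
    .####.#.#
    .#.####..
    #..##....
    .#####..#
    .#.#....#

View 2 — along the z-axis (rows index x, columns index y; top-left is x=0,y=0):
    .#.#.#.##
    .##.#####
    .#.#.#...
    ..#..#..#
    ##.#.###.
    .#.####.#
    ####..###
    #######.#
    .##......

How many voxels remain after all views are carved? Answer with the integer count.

start: 9×9×9 = 729 voxels
[1] x-view keeps 48 columns → grid now 432
[2] z-view keeps 47 columns → grid now 244

voxel count = 244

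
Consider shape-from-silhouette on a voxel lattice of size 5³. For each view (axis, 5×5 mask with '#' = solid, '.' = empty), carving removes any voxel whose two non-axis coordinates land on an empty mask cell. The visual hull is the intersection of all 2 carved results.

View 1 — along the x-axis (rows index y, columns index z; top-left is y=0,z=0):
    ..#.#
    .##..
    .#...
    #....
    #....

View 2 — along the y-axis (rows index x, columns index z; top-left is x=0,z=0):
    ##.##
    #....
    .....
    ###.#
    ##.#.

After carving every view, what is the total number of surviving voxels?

full grid |V| = 125
after view 1 [x-axis, 7 of 25 cells solid] → remaining = 35
after view 2 [y-axis, 12 of 25 cells solid] → remaining = 18

|visual hull| = 18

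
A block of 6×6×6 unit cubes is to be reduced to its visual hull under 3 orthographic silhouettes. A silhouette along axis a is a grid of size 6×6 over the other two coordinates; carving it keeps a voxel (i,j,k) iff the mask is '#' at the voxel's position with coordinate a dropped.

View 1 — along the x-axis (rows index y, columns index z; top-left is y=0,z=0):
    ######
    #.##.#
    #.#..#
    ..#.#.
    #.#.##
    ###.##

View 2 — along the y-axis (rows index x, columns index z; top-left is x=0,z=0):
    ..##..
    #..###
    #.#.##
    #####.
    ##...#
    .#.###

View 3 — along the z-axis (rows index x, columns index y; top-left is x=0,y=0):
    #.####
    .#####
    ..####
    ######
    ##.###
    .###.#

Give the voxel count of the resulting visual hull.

|visual hull| = 67

initial block: 6^3 = 216
[1] x-view keeps 24 columns → grid now 144
[2] y-view keeps 22 columns → grid now 88
[3] z-view keeps 29 columns → grid now 67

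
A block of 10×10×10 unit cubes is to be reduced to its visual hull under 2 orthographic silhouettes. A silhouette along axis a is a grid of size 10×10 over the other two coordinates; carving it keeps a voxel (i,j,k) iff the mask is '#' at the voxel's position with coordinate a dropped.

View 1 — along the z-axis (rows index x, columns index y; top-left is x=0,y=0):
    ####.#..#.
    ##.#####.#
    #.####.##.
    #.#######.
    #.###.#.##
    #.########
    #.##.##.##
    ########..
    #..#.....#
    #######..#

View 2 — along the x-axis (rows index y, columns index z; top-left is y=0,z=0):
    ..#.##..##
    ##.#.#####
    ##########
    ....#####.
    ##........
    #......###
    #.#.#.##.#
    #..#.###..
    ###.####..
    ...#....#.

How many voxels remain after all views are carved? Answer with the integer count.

voxel count = 379

start: 10×10×10 = 1000 voxels
  1. axis=2 (XY plane), |mask|=71  ⇒  voxels=710
  2. axis=0 (YZ plane), |mask|=54  ⇒  voxels=379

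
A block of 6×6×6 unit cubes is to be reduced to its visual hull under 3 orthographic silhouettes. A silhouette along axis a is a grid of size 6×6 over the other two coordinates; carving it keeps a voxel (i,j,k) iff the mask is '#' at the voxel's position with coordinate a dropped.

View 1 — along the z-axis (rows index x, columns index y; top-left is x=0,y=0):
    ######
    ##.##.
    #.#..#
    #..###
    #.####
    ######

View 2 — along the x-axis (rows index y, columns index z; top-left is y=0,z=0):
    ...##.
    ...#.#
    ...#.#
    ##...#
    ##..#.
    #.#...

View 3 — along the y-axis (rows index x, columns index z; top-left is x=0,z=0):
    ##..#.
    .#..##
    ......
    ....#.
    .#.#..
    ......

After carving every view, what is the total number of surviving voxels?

initial block: 6^3 = 216
V1 z: intersect with XY mask (28 set) -- 168 left
V2 x: intersect with YZ mask (14 set) -- 66 left
V3 y: intersect with XZ mask (9 set) -- 19 left

19 voxels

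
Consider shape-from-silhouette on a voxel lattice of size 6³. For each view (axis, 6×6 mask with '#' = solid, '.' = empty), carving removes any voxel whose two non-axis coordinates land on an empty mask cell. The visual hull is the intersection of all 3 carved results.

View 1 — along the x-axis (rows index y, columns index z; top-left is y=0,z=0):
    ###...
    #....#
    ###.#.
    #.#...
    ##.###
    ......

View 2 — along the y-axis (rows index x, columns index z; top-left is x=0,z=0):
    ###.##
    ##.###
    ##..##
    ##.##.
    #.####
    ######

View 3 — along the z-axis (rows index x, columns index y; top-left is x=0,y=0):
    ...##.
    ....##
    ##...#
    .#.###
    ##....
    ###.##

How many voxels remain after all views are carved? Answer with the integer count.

remaining voxels: 39

before carving: 216 voxels (6×6×6)
after view 1 [x-axis, 16 of 36 cells solid] → remaining = 96
after view 2 [y-axis, 29 of 36 cells solid] → remaining = 80
after view 3 [z-axis, 18 of 36 cells solid] → remaining = 39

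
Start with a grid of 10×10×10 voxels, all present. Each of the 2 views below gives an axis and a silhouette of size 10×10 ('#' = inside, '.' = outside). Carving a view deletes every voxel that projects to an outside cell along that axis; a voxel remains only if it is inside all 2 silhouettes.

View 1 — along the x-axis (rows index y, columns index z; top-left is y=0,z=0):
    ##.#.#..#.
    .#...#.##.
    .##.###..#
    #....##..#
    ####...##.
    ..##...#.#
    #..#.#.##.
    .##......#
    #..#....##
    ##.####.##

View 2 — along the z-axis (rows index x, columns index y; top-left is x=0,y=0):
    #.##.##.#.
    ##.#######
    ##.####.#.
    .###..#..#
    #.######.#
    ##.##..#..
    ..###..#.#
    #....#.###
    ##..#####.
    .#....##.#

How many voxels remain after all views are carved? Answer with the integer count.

full grid |V| = 1000
carve view 1 (along x, YZ-mask fill 49/100): 490 voxels remain
carve view 2 (along z, XY-mask fill 61/100): 295 voxels remain

295 voxels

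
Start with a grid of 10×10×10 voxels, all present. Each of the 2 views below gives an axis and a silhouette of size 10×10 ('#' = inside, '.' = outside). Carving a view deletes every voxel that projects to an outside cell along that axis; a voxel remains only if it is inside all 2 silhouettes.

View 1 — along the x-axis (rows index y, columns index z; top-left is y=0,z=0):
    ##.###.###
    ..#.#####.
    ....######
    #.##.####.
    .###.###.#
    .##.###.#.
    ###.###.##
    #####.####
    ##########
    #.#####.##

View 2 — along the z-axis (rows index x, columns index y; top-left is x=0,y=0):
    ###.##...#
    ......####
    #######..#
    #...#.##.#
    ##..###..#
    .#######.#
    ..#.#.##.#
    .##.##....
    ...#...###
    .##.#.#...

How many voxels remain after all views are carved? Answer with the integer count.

initial block: 10^3 = 1000
after view 1 [x-axis, 75 of 100 cells solid] → remaining = 750
after view 2 [z-axis, 54 of 100 cells solid] → remaining = 396

remaining voxels: 396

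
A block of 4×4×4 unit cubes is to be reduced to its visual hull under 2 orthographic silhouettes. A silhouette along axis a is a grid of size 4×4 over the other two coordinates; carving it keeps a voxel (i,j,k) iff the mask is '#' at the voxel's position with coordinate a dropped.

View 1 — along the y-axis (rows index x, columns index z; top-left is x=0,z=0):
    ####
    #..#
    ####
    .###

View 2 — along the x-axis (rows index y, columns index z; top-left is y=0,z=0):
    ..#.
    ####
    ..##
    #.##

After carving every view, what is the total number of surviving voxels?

remaining voxels: 33

initial block: 4^3 = 64
after view 1 [y-axis, 13 of 16 cells solid] → remaining = 52
after view 2 [x-axis, 10 of 16 cells solid] → remaining = 33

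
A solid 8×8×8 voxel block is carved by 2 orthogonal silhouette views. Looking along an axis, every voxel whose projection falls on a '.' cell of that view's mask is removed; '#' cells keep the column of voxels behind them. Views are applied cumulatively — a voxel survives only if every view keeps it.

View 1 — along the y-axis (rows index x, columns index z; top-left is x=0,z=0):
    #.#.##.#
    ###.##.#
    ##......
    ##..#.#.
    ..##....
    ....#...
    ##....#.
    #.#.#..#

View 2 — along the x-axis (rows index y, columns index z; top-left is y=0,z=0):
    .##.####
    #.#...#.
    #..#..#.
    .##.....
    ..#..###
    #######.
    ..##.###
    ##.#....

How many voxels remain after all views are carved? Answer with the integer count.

107 voxels

before carving: 512 voxels (8×8×8)
  1. axis=1 (XZ plane), |mask|=27  ⇒  voxels=216
  2. axis=0 (YZ plane), |mask|=33  ⇒  voxels=107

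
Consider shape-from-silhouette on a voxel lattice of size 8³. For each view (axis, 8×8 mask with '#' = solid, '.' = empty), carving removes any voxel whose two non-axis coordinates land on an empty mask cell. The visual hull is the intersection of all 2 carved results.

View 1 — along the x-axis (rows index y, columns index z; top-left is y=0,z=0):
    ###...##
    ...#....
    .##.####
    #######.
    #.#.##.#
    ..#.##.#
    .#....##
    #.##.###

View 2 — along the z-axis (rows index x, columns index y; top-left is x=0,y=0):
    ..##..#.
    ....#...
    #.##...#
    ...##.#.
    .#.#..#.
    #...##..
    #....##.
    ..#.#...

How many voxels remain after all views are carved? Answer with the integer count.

full grid |V| = 512
after view 1 [x-axis, 37 of 64 cells solid] → remaining = 296
after view 2 [z-axis, 22 of 64 cells solid] → remaining = 108

|visual hull| = 108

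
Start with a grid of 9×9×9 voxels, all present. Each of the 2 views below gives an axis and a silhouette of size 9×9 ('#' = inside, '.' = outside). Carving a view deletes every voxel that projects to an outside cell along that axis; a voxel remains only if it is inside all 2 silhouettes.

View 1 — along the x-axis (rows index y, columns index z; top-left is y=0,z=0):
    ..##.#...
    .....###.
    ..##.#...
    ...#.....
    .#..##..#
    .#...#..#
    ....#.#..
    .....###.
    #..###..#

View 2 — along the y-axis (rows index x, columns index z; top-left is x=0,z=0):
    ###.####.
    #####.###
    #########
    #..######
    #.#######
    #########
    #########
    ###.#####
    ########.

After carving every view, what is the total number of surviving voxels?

|visual hull| = 216

full grid |V| = 729
V1 x: intersect with YZ mask (27 set) -- 243 left
V2 y: intersect with XZ mask (73 set) -- 216 left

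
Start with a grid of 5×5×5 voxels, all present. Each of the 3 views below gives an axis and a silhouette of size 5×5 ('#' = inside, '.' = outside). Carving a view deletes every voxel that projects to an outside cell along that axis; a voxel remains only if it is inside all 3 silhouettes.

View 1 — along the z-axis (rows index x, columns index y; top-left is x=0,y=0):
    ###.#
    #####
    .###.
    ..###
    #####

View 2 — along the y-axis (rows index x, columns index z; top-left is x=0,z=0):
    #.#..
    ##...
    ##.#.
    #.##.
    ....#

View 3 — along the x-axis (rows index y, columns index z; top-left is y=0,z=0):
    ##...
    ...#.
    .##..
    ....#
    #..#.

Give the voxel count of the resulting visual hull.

before carving: 125 voxels (5×5×5)
carve view 1 (along z, XY-mask fill 20/25): 100 voxels remain
carve view 2 (along y, XZ-mask fill 11/25): 41 voxels remain
carve view 3 (along x, YZ-mask fill 8/25): 13 voxels remain

voxel count = 13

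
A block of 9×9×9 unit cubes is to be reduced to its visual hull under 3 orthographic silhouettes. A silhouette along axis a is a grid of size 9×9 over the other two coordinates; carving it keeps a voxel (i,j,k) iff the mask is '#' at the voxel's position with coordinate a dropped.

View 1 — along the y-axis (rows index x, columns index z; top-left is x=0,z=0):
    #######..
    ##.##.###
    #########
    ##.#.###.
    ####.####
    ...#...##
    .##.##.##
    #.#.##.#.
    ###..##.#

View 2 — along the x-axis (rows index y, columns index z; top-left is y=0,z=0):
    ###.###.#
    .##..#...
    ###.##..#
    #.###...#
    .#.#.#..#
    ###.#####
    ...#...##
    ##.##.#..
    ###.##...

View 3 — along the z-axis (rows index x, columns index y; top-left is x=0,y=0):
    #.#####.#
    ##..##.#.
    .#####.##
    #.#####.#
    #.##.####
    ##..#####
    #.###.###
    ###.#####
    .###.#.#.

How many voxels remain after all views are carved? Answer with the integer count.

before carving: 729 voxels (9×9×9)
carve view 1 (along y, XZ-mask fill 57/81): 513 voxels remain
carve view 2 (along x, YZ-mask fill 46/81): 291 voxels remain
carve view 3 (along z, XY-mask fill 60/81): 217 voxels remain

217 voxels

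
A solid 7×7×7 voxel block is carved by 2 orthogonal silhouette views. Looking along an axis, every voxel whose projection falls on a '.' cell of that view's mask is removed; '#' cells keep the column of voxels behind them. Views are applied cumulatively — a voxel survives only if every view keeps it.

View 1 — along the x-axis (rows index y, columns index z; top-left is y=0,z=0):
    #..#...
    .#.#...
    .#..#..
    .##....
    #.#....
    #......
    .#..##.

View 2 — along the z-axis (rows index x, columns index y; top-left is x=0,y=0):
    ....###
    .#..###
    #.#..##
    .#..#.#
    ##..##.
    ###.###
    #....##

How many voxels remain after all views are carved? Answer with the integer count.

before carving: 343 voxels (7×7×7)
  1. axis=0 (YZ plane), |mask|=14  ⇒  voxels=98
  2. axis=2 (XY plane), |mask|=27  ⇒  voxels=54

|visual hull| = 54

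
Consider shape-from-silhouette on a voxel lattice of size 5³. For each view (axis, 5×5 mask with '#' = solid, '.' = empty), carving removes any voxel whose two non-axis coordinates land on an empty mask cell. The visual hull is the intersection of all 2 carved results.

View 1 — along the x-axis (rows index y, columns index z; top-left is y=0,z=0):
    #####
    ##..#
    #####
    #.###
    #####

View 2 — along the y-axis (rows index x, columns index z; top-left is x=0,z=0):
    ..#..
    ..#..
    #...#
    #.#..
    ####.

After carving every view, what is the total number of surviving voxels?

44 voxels

initial block: 5^3 = 125
  1. axis=0 (YZ plane), |mask|=22  ⇒  voxels=110
  2. axis=1 (XZ plane), |mask|=10  ⇒  voxels=44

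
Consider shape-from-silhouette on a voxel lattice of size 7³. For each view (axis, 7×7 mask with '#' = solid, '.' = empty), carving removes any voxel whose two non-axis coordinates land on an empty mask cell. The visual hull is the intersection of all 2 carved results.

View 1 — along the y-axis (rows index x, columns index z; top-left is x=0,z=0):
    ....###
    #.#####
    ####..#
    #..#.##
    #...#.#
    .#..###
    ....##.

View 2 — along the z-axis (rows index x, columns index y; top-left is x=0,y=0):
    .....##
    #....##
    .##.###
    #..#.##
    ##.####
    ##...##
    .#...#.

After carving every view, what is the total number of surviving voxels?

before carving: 343 voxels (7×7×7)
  1. axis=1 (XZ plane), |mask|=27  ⇒  voxels=189
  2. axis=2 (XY plane), |mask|=26  ⇒  voxels=103

|visual hull| = 103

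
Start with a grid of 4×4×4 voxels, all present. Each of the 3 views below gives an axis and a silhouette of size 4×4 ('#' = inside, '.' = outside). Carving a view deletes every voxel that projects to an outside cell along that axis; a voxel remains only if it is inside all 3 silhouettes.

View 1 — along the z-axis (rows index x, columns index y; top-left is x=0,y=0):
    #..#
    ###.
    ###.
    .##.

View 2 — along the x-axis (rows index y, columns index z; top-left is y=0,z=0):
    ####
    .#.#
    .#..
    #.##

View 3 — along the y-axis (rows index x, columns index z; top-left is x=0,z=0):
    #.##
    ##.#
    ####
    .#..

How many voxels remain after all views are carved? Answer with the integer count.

remaining voxels: 21

full grid |V| = 64
step 1: project along z, AND mask (10/16) → |grid| = 40
step 2: project along x, AND mask (10/16) → |grid| = 24
step 3: project along y, AND mask (11/16) → |grid| = 21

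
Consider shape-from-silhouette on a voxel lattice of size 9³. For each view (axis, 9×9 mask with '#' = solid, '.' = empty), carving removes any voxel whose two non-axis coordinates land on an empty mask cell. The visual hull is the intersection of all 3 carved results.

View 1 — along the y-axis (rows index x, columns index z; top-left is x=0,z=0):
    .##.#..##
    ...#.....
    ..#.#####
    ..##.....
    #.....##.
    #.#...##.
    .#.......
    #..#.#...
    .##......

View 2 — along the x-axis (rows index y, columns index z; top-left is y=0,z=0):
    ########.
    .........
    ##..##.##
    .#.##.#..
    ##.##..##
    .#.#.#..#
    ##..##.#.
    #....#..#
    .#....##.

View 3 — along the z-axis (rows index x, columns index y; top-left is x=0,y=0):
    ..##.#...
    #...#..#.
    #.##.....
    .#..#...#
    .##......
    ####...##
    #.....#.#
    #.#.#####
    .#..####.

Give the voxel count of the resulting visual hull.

start: 9×9×9 = 729 voxels
step 1: project along y, AND mask (27/81) → |grid| = 243
step 2: project along x, AND mask (39/81) → |grid| = 110
step 3: project along z, AND mask (35/81) → |grid| = 53

voxel count = 53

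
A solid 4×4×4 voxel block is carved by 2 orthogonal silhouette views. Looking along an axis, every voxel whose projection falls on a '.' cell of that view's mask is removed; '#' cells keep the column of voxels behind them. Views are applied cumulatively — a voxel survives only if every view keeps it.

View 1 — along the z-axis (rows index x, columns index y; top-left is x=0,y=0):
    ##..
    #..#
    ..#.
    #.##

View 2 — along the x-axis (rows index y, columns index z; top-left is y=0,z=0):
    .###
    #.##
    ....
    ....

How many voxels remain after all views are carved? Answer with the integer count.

12 voxels

full grid |V| = 64
after view 1 [z-axis, 8 of 16 cells solid] → remaining = 32
after view 2 [x-axis, 6 of 16 cells solid] → remaining = 12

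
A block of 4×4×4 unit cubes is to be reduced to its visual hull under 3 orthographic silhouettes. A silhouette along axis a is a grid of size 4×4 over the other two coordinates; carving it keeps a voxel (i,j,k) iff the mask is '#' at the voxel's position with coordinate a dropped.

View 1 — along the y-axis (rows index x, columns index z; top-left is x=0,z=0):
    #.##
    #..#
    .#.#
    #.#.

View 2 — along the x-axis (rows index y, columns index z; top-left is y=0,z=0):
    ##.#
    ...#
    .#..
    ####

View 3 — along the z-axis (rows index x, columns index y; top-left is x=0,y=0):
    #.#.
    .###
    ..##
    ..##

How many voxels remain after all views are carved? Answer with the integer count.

remaining voxels: 10

start: 4×4×4 = 64 voxels
[1] y-view keeps 9 columns → grid now 36
[2] x-view keeps 9 columns → grid now 20
[3] z-view keeps 9 columns → grid now 10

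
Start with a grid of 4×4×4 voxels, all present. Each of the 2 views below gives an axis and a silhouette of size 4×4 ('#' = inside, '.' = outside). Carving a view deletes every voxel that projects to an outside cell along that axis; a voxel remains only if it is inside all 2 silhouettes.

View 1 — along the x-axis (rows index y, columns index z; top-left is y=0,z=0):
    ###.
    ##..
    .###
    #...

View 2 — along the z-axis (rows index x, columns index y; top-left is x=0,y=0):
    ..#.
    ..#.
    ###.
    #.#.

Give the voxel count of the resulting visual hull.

full grid |V| = 64
after view 1 [x-axis, 9 of 16 cells solid] → remaining = 36
after view 2 [z-axis, 7 of 16 cells solid] → remaining = 20

voxel count = 20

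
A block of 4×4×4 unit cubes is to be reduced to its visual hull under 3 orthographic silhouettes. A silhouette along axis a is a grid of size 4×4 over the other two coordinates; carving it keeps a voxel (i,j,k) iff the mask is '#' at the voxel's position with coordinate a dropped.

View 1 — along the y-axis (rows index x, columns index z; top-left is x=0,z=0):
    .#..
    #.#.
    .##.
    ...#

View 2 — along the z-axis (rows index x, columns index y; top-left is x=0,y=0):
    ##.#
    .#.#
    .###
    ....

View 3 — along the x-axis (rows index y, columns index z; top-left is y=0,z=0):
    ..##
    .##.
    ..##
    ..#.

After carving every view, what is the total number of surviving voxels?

remaining voxels: 7

initial block: 4^3 = 64
  1. axis=1 (XZ plane), |mask|=6  ⇒  voxels=24
  2. axis=2 (XY plane), |mask|=8  ⇒  voxels=13
  3. axis=0 (YZ plane), |mask|=7  ⇒  voxels=7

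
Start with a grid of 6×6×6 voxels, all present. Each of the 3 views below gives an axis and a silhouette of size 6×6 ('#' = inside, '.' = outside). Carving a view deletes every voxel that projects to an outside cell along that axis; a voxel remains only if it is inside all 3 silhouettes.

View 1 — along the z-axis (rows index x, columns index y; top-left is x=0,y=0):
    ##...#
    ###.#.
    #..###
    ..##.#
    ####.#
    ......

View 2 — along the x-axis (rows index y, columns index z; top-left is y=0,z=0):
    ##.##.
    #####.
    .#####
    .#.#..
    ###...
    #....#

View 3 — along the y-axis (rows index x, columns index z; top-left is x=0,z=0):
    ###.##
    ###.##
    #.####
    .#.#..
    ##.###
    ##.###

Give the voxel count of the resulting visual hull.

|visual hull| = 51

initial block: 6^3 = 216
  1. axis=2 (XY plane), |mask|=19  ⇒  voxels=114
  2. axis=0 (YZ plane), |mask|=21  ⇒  voxels=66
  3. axis=1 (XZ plane), |mask|=27  ⇒  voxels=51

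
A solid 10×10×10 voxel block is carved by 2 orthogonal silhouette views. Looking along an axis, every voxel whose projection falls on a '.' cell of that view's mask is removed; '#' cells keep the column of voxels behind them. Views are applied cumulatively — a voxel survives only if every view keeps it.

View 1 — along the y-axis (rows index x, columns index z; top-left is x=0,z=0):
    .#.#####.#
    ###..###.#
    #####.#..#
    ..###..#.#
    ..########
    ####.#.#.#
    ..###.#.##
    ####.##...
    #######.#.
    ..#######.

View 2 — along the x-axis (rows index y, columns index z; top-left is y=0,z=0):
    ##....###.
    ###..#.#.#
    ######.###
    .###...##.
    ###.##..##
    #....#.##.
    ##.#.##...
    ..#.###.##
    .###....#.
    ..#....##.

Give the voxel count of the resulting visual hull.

voxel count = 354

before carving: 1000 voxels (10×10×10)
[1] y-view keeps 68 columns → grid now 680
[2] x-view keeps 54 columns → grid now 354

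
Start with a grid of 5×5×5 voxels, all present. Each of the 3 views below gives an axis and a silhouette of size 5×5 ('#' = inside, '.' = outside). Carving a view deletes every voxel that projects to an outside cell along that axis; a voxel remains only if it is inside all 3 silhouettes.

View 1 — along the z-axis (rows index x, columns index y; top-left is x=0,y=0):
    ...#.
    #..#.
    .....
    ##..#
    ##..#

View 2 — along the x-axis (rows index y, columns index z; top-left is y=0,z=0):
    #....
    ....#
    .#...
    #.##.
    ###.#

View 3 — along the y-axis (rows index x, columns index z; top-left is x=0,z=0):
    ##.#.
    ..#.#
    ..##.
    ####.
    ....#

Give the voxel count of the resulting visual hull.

|visual hull| = 9

before carving: 125 voxels (5×5×5)
[1] z-view keeps 9 columns → grid now 45
[2] x-view keeps 10 columns → grid now 19
[3] y-view keeps 12 columns → grid now 9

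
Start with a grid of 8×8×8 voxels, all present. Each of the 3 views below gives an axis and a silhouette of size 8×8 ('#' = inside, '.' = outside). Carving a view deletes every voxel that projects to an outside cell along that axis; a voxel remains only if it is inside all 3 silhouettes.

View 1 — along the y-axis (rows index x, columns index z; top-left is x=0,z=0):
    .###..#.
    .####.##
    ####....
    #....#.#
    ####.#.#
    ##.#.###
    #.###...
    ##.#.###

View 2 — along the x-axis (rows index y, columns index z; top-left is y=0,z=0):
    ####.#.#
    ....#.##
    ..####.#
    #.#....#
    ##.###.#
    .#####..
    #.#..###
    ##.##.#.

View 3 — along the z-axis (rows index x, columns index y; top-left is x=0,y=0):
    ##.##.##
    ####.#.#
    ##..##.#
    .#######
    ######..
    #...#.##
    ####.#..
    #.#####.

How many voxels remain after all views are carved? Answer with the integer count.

voxel count = 134

initial block: 8^3 = 512
step 1: project along y, AND mask (39/64) → |grid| = 312
step 2: project along x, AND mask (38/64) → |grid| = 186
step 3: project along z, AND mask (45/64) → |grid| = 134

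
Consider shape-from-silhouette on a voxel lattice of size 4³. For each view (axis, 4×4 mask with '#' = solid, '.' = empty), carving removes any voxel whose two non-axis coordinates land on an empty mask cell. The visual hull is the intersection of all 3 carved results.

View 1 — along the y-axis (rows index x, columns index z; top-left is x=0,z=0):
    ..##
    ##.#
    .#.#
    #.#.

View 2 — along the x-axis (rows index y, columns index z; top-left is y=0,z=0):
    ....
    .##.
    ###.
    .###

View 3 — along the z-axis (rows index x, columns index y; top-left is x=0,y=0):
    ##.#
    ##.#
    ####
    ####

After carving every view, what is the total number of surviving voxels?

remaining voxels: 14

start: 4×4×4 = 64 voxels
carve view 1 (along y, XZ-mask fill 9/16): 36 voxels remain
carve view 2 (along x, YZ-mask fill 8/16): 17 voxels remain
carve view 3 (along z, XY-mask fill 14/16): 14 voxels remain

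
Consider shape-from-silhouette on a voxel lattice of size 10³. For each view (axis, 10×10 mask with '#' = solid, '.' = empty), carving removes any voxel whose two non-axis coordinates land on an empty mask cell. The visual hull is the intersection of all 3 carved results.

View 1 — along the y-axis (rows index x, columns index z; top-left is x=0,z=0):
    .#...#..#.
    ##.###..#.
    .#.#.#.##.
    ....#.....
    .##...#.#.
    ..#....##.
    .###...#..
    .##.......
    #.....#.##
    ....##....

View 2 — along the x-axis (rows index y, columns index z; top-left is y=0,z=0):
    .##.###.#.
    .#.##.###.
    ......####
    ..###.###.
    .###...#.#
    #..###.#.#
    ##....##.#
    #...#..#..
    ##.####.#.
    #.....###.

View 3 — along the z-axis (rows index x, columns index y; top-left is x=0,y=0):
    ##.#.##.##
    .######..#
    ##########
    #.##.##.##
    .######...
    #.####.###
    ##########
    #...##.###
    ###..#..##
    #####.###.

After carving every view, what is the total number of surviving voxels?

full grid |V| = 1000
  1. axis=1 (XZ plane), |mask|=34  ⇒  voxels=340
  2. axis=0 (YZ plane), |mask|=52  ⇒  voxels=175
  3. axis=2 (XY plane), |mask|=75  ⇒  voxels=135

voxel count = 135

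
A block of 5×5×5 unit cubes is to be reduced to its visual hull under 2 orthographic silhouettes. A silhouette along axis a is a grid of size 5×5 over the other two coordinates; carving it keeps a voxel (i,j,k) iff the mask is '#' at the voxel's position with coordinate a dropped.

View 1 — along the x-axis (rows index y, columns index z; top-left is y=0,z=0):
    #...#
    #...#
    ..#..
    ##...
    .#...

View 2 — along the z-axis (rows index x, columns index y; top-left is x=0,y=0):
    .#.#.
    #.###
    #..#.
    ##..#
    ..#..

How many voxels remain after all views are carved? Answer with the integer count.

initial block: 5^3 = 125
V1 x: intersect with YZ mask (8 set) -- 40 left
V2 z: intersect with XY mask (12 set) -- 20 left

voxel count = 20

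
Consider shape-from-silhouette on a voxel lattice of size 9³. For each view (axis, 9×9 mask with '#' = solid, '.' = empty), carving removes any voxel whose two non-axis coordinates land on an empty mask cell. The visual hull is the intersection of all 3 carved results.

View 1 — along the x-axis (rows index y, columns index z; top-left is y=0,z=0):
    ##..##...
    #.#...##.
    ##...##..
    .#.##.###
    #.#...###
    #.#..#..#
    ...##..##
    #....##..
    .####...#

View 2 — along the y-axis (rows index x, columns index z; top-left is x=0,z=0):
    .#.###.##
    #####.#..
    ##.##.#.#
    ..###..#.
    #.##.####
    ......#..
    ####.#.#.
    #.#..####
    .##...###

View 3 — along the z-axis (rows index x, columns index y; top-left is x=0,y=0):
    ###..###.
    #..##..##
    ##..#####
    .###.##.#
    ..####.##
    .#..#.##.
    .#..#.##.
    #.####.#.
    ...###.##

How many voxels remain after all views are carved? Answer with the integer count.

voxel count = 129

before carving: 729 voxels (9×9×9)
step 1: project along x, AND mask (39/81) → |grid| = 351
step 2: project along y, AND mask (47/81) → |grid| = 203
step 3: project along z, AND mask (49/81) → |grid| = 129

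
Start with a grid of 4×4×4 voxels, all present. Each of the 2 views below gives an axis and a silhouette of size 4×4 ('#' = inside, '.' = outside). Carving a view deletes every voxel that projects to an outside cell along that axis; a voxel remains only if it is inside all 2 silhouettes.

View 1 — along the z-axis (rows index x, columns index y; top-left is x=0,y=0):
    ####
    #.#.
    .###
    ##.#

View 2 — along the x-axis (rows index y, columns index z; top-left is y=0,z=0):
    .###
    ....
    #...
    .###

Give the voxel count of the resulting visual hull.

|visual hull| = 21

full grid |V| = 64
step 1: project along z, AND mask (12/16) → |grid| = 48
step 2: project along x, AND mask (7/16) → |grid| = 21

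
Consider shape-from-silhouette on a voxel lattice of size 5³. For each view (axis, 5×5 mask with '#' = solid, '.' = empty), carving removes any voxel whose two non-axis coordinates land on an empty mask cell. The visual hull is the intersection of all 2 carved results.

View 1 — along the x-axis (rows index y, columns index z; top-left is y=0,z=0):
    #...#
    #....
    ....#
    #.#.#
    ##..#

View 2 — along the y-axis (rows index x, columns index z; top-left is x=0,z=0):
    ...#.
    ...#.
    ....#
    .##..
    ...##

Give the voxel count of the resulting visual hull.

start: 5×5×5 = 125 voxels
carve view 1 (along x, YZ-mask fill 10/25): 50 voxels remain
carve view 2 (along y, XZ-mask fill 7/25): 10 voxels remain

remaining voxels: 10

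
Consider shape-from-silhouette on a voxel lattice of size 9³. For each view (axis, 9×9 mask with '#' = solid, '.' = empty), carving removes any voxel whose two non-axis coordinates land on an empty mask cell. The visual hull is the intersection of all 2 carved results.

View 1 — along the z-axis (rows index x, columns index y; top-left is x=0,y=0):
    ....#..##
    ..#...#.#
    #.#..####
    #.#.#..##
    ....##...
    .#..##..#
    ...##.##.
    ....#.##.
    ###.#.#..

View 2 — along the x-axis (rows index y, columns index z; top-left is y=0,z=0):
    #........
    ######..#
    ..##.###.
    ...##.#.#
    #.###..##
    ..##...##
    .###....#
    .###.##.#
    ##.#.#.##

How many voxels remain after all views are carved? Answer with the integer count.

voxel count = 175

full grid |V| = 729
after view 1 [z-axis, 35 of 81 cells solid] → remaining = 315
after view 2 [x-axis, 43 of 81 cells solid] → remaining = 175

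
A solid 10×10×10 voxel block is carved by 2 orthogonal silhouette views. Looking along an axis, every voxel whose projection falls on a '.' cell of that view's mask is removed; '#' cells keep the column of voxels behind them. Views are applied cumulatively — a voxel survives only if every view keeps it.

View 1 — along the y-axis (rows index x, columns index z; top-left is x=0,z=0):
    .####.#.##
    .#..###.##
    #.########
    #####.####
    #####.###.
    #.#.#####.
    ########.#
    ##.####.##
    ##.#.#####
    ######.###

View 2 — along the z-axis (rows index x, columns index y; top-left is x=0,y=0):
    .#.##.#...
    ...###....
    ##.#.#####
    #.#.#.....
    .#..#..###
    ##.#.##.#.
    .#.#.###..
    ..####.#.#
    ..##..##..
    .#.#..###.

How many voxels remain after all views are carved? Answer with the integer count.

|visual hull| = 397

initial block: 10^3 = 1000
[1] y-view keeps 80 columns → grid now 800
[2] z-view keeps 49 columns → grid now 397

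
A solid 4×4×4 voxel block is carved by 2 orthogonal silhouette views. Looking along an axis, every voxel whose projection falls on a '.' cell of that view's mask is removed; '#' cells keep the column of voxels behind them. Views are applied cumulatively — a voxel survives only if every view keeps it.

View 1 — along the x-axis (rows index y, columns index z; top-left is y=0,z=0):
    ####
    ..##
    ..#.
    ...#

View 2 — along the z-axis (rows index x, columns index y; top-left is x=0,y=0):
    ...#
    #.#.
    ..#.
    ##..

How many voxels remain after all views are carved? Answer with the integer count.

voxel count = 13

initial block: 4^3 = 64
after view 1 [x-axis, 8 of 16 cells solid] → remaining = 32
after view 2 [z-axis, 6 of 16 cells solid] → remaining = 13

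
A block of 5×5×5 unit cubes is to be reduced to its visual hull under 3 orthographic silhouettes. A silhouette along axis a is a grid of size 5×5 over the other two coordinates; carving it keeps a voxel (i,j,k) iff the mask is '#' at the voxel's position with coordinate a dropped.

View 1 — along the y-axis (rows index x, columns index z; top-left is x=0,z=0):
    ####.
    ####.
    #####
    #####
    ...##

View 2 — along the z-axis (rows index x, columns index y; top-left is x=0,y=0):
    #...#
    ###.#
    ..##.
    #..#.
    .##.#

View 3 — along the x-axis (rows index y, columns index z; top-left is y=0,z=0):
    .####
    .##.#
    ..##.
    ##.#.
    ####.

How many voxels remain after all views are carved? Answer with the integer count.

remaining voxels: 33

before carving: 125 voxels (5×5×5)
V1 y: intersect with XZ mask (20 set) -- 100 left
V2 z: intersect with XY mask (13 set) -- 50 left
V3 x: intersect with YZ mask (16 set) -- 33 left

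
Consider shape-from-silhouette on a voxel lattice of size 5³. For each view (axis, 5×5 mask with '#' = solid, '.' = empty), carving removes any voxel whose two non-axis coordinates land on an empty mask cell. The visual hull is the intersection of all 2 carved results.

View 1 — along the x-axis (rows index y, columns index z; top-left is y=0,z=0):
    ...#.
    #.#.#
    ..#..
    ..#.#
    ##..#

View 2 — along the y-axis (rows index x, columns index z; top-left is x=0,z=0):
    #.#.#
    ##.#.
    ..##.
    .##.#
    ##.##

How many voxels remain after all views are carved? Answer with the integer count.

start: 5×5×5 = 125 voxels
[1] x-view keeps 10 columns → grid now 50
[2] y-view keeps 15 columns → grid now 30

remaining voxels: 30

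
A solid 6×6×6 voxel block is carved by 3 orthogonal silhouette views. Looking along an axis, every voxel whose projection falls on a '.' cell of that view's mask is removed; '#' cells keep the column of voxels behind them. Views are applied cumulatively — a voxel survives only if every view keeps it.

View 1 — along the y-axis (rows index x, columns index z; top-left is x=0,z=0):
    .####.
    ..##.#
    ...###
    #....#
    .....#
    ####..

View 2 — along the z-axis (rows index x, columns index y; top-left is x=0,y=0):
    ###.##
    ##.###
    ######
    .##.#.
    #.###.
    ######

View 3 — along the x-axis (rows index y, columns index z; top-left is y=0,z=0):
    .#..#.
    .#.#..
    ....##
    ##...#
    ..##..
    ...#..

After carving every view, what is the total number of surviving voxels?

before carving: 216 voxels (6×6×6)
carve view 1 (along y, XZ-mask fill 17/36): 102 voxels remain
carve view 2 (along z, XY-mask fill 29/36): 87 voxels remain
carve view 3 (along x, YZ-mask fill 12/36): 31 voxels remain

voxel count = 31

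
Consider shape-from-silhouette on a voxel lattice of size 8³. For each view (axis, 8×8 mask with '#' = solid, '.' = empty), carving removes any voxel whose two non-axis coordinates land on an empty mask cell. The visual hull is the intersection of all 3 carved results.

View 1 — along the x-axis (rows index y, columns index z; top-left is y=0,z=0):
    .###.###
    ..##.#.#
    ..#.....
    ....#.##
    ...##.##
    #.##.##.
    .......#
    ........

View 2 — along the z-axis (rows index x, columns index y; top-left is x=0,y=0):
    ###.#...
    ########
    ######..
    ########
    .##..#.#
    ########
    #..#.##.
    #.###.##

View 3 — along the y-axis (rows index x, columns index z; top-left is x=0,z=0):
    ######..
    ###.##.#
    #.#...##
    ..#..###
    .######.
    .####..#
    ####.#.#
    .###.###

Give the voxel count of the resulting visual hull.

remaining voxels: 103

start: 8×8×8 = 512 voxels
  1. axis=0 (YZ plane), |mask|=24  ⇒  voxels=192
  2. axis=2 (XY plane), |mask|=48  ⇒  voxels=150
  3. axis=1 (XZ plane), |mask|=43  ⇒  voxels=103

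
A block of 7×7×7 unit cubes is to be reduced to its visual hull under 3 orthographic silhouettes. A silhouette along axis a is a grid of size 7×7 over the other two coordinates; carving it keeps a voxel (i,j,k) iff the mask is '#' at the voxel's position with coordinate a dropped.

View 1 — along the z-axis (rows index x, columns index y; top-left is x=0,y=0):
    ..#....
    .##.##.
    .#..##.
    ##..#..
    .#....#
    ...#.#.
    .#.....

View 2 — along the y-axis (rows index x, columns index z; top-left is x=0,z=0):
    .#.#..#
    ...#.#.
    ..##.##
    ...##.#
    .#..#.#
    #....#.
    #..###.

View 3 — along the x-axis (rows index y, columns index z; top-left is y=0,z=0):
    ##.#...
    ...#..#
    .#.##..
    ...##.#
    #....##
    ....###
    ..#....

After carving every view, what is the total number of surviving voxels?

initial block: 7^3 = 343
step 1: project along z, AND mask (16/49) → |grid| = 112
step 2: project along y, AND mask (21/49) → |grid| = 46
step 3: project along x, AND mask (18/49) → |grid| = 19

remaining voxels: 19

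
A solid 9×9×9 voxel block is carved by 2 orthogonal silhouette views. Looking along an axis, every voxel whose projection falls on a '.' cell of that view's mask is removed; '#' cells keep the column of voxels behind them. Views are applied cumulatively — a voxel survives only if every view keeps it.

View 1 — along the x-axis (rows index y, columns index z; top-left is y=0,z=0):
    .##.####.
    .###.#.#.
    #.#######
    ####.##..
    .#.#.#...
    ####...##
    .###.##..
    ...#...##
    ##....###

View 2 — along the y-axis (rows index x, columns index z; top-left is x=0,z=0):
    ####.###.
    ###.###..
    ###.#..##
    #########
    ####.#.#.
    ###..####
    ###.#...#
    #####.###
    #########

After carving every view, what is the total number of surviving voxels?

start: 9×9×9 = 729 voxels
step 1: project along x, AND mask (47/81) → |grid| = 423
step 2: project along y, AND mask (63/81) → |grid| = 332

remaining voxels: 332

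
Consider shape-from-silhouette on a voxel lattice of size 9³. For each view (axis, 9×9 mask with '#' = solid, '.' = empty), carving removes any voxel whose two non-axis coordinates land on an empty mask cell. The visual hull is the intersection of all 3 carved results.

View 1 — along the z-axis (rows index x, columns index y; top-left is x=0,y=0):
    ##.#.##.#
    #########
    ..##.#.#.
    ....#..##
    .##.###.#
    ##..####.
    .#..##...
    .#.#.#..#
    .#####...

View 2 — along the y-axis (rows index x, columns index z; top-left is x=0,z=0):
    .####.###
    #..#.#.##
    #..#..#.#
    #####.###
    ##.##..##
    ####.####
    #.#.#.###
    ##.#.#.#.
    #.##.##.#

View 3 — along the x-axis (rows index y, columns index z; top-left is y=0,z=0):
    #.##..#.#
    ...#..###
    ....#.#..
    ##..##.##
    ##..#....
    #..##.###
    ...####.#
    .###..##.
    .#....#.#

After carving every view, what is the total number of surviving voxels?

|visual hull| = 139

start: 9×9×9 = 729 voxels
carve view 1 (along z, XY-mask fill 46/81): 414 voxels remain
carve view 2 (along y, XZ-mask fill 55/81): 279 voxels remain
carve view 3 (along x, YZ-mask fill 39/81): 139 voxels remain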